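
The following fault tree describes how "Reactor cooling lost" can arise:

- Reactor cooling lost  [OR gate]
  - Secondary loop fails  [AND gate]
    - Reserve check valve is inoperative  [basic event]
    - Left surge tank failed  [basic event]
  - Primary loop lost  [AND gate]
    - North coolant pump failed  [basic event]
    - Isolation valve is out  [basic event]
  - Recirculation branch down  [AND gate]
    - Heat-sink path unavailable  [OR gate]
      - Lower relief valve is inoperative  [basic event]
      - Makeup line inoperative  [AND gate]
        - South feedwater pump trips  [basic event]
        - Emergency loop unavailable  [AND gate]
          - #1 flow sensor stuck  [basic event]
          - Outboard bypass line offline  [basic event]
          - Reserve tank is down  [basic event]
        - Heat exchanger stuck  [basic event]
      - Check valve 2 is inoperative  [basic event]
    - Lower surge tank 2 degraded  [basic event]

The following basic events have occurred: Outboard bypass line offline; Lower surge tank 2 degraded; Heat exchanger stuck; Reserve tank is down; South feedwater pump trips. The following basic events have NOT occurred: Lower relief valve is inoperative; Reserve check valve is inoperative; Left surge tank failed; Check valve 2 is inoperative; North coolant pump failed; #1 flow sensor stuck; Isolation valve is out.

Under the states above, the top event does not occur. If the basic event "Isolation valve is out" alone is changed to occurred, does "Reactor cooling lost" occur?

No

Counterfactual: set "Isolation valve is out" to occurred.
Secondary loop fails [AND]: Reserve check valve is inoperative=not, Left surge tank failed=not → not all inputs occur → does not occur.
Primary loop lost [AND]: North coolant pump failed=not, Isolation valve is out=occurs → not all inputs occur → does not occur.
Emergency loop unavailable [AND]: #1 flow sensor stuck=not, Outboard bypass line offline=occurs, Reserve tank is down=occurs → not all inputs occur → does not occur.
Makeup line inoperative [AND]: South feedwater pump trips=occurs, Emergency loop unavailable=not, Heat exchanger stuck=occurs → not all inputs occur → does not occur.
Heat-sink path unavailable [OR]: Lower relief valve is inoperative=not, Makeup line inoperative=not, Check valve 2 is inoperative=not → no input occurs → does not occur.
Recirculation branch down [AND]: Heat-sink path unavailable=not, Lower surge tank 2 degraded=occurs → not all inputs occur → does not occur.
Reactor cooling lost [OR]: Secondary loop fails=not, Primary loop lost=not, Recirculation branch down=not → no input occurs → does not occur.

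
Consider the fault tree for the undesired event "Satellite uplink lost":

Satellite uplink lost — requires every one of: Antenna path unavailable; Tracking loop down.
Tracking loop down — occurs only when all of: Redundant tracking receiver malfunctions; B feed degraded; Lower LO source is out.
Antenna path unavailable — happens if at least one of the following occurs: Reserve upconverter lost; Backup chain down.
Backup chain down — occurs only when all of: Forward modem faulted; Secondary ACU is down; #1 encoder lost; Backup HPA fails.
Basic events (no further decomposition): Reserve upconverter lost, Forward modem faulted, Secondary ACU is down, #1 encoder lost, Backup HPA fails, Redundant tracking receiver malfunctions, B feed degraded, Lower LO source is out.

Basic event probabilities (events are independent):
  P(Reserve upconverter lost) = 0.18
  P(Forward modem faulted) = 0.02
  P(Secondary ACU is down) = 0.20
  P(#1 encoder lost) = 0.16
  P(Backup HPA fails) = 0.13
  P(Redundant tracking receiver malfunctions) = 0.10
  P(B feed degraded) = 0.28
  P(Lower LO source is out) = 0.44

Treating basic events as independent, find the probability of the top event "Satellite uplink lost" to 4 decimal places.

P(Backup chain down) [AND] = 0.02 × 0.20 × 0.16 × 0.13 = 0.000083
P(Antenna path unavailable) [OR] = 1 − (1−0.18) × (1−0.000083) = 0.180068
P(Tracking loop down) [AND] = 0.10 × 0.28 × 0.44 = 0.012320
P(Satellite uplink lost) [AND] = 0.180068 × 0.012320 = 0.002218
Rounded to 4 decimal places: P(Satellite uplink lost) ≈ 0.0022.

0.0022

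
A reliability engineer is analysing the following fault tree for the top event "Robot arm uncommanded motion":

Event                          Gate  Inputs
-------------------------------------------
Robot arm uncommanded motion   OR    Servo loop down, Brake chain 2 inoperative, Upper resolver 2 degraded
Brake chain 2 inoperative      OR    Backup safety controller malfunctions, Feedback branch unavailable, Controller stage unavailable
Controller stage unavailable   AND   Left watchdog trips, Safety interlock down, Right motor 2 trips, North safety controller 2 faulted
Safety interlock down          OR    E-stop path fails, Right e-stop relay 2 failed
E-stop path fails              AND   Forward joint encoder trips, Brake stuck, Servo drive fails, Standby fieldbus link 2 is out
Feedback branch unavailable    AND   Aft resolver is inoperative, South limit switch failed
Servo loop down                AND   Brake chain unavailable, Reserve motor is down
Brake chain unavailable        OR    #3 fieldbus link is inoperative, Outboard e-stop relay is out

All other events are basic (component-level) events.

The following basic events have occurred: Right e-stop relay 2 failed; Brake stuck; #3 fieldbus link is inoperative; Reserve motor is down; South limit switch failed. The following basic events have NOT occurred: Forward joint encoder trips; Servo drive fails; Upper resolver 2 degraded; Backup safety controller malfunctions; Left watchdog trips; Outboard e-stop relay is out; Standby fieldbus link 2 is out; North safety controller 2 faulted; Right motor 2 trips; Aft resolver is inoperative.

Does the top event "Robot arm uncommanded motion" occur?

Brake chain unavailable [OR]: #3 fieldbus link is inoperative=occurs, Outboard e-stop relay is out=not → at least one input occurs → occurs.
Servo loop down [AND]: Brake chain unavailable=occurs, Reserve motor is down=occurs → all inputs occur → occurs.
Feedback branch unavailable [AND]: Aft resolver is inoperative=not, South limit switch failed=occurs → not all inputs occur → does not occur.
E-stop path fails [AND]: Forward joint encoder trips=not, Brake stuck=occurs, Servo drive fails=not, Standby fieldbus link 2 is out=not → not all inputs occur → does not occur.
Safety interlock down [OR]: E-stop path fails=not, Right e-stop relay 2 failed=occurs → at least one input occurs → occurs.
Controller stage unavailable [AND]: Left watchdog trips=not, Safety interlock down=occurs, Right motor 2 trips=not, North safety controller 2 faulted=not → not all inputs occur → does not occur.
Brake chain 2 inoperative [OR]: Backup safety controller malfunctions=not, Feedback branch unavailable=not, Controller stage unavailable=not → no input occurs → does not occur.
Robot arm uncommanded motion [OR]: Servo loop down=occurs, Brake chain 2 inoperative=not, Upper resolver 2 degraded=not → at least one input occurs → occurs.

Yes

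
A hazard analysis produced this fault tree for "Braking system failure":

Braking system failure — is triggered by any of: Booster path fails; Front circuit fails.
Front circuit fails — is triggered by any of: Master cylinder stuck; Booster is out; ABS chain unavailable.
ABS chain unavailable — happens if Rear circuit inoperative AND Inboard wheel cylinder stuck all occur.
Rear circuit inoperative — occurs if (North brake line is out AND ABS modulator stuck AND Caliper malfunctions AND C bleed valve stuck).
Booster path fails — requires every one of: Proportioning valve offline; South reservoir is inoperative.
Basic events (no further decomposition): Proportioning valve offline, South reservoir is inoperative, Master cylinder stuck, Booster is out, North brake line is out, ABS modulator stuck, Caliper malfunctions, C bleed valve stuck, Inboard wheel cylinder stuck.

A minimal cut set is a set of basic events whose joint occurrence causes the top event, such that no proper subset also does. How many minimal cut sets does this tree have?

Booster path fails [AND]: one cut set from each child combined → 1 × 1 = 1 cut set(s).
Rear circuit inoperative [AND]: one cut set from each child combined → 1 × 1 × 1 × 1 = 1 cut set(s).
ABS chain unavailable [AND]: one cut set from each child combined → 1 × 1 = 1 cut set(s).
Front circuit fails [OR]: union of children's cut sets → 3 cut set(s).
Braking system failure [OR]: union of children's cut sets → 4 cut set(s).
Minimal cut sets: {Proportioning valve offline, South reservoir is inoperative}; {Master cylinder stuck}; {Booster is out}; {ABS modulator stuck, C bleed valve stuck, Caliper malfunctions, Inboard wheel cylinder stuck, North brake line is out}.

4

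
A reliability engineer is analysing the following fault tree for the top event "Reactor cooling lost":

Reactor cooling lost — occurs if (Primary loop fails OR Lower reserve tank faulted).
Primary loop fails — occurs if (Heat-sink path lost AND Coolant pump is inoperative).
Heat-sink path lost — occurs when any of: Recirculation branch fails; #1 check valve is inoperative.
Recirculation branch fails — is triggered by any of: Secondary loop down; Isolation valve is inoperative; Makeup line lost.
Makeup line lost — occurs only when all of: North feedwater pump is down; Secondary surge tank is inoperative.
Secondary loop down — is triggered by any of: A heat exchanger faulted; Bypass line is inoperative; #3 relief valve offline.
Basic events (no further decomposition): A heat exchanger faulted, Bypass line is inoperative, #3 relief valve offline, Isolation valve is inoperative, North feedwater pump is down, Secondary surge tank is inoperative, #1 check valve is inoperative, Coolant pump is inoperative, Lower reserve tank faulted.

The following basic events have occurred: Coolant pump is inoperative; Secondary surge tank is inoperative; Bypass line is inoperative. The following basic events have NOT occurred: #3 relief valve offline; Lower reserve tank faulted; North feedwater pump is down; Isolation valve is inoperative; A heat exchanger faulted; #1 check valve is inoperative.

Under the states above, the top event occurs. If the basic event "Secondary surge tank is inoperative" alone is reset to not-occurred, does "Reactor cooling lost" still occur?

Yes

Counterfactual: set "Secondary surge tank is inoperative" to not occurred.
Secondary loop down [OR]: A heat exchanger faulted=not, Bypass line is inoperative=occurs, #3 relief valve offline=not → at least one input occurs → occurs.
Makeup line lost [AND]: North feedwater pump is down=not, Secondary surge tank is inoperative=not → not all inputs occur → does not occur.
Recirculation branch fails [OR]: Secondary loop down=occurs, Isolation valve is inoperative=not, Makeup line lost=not → at least one input occurs → occurs.
Heat-sink path lost [OR]: Recirculation branch fails=occurs, #1 check valve is inoperative=not → at least one input occurs → occurs.
Primary loop fails [AND]: Heat-sink path lost=occurs, Coolant pump is inoperative=occurs → all inputs occur → occurs.
Reactor cooling lost [OR]: Primary loop fails=occurs, Lower reserve tank faulted=not → at least one input occurs → occurs.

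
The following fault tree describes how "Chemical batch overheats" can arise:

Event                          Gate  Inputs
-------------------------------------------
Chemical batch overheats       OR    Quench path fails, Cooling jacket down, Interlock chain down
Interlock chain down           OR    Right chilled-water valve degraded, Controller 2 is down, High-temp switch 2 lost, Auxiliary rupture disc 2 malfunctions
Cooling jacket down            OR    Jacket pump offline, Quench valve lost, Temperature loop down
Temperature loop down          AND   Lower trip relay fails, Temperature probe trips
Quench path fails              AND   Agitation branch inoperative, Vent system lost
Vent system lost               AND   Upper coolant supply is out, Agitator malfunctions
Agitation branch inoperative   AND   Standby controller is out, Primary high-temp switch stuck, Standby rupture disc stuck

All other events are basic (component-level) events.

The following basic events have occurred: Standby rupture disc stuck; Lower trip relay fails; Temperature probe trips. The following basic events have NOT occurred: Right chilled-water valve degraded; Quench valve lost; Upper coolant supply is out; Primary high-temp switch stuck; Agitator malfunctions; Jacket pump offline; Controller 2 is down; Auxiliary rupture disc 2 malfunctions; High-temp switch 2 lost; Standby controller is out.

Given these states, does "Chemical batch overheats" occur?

Agitation branch inoperative [AND]: Standby controller is out=not, Primary high-temp switch stuck=not, Standby rupture disc stuck=occurs → not all inputs occur → does not occur.
Vent system lost [AND]: Upper coolant supply is out=not, Agitator malfunctions=not → not all inputs occur → does not occur.
Quench path fails [AND]: Agitation branch inoperative=not, Vent system lost=not → not all inputs occur → does not occur.
Temperature loop down [AND]: Lower trip relay fails=occurs, Temperature probe trips=occurs → all inputs occur → occurs.
Cooling jacket down [OR]: Jacket pump offline=not, Quench valve lost=not, Temperature loop down=occurs → at least one input occurs → occurs.
Interlock chain down [OR]: Right chilled-water valve degraded=not, Controller 2 is down=not, High-temp switch 2 lost=not, Auxiliary rupture disc 2 malfunctions=not → no input occurs → does not occur.
Chemical batch overheats [OR]: Quench path fails=not, Cooling jacket down=occurs, Interlock chain down=not → at least one input occurs → occurs.

Yes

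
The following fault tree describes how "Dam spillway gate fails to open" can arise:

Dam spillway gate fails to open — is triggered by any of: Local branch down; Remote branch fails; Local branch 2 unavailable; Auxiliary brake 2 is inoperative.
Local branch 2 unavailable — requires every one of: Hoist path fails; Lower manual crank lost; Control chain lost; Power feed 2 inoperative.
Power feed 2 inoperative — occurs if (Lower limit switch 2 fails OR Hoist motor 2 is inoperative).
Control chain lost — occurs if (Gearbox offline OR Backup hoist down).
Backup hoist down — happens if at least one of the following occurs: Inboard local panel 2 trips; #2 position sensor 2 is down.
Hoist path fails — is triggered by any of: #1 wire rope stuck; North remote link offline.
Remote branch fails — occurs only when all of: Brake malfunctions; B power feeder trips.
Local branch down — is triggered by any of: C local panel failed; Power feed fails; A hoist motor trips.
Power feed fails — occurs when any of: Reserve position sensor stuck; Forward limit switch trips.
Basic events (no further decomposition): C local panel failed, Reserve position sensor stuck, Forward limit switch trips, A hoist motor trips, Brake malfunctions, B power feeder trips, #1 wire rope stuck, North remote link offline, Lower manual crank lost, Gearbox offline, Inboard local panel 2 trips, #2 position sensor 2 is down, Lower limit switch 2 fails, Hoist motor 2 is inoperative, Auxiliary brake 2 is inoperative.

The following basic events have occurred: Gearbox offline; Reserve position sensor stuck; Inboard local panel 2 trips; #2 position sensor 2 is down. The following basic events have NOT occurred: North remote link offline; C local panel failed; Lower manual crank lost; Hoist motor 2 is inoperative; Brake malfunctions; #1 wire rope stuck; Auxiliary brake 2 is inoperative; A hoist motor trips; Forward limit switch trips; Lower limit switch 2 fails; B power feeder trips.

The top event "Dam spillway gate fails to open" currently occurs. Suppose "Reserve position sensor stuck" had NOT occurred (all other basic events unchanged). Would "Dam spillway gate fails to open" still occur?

Counterfactual: set "Reserve position sensor stuck" to not occurred.
Power feed fails [OR]: Reserve position sensor stuck=not, Forward limit switch trips=not → no input occurs → does not occur.
Local branch down [OR]: C local panel failed=not, Power feed fails=not, A hoist motor trips=not → no input occurs → does not occur.
Remote branch fails [AND]: Brake malfunctions=not, B power feeder trips=not → not all inputs occur → does not occur.
Hoist path fails [OR]: #1 wire rope stuck=not, North remote link offline=not → no input occurs → does not occur.
Backup hoist down [OR]: Inboard local panel 2 trips=occurs, #2 position sensor 2 is down=occurs → at least one input occurs → occurs.
Control chain lost [OR]: Gearbox offline=occurs, Backup hoist down=occurs → at least one input occurs → occurs.
Power feed 2 inoperative [OR]: Lower limit switch 2 fails=not, Hoist motor 2 is inoperative=not → no input occurs → does not occur.
Local branch 2 unavailable [AND]: Hoist path fails=not, Lower manual crank lost=not, Control chain lost=occurs, Power feed 2 inoperative=not → not all inputs occur → does not occur.
Dam spillway gate fails to open [OR]: Local branch down=not, Remote branch fails=not, Local branch 2 unavailable=not, Auxiliary brake 2 is inoperative=not → no input occurs → does not occur.

No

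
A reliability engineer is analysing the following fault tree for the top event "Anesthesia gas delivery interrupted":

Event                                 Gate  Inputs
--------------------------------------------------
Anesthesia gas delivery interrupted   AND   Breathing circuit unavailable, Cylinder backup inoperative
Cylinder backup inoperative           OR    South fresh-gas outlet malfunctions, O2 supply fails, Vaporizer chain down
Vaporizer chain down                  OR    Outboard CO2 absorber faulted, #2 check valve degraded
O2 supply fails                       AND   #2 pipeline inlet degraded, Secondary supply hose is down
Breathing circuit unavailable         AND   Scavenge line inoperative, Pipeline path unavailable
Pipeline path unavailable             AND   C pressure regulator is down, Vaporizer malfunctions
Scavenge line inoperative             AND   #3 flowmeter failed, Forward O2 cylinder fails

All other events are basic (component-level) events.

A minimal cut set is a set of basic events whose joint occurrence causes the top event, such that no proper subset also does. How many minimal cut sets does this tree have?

Scavenge line inoperative [AND]: one cut set from each child combined → 1 × 1 = 1 cut set(s).
Pipeline path unavailable [AND]: one cut set from each child combined → 1 × 1 = 1 cut set(s).
Breathing circuit unavailable [AND]: one cut set from each child combined → 1 × 1 = 1 cut set(s).
O2 supply fails [AND]: one cut set from each child combined → 1 × 1 = 1 cut set(s).
Vaporizer chain down [OR]: union of children's cut sets → 2 cut set(s).
Cylinder backup inoperative [OR]: union of children's cut sets → 4 cut set(s).
Anesthesia gas delivery interrupted [AND]: one cut set from each child combined → 1 × 4 = 4 cut set(s).
Minimal cut sets: {#3 flowmeter failed, C pressure regulator is down, Forward O2 cylinder fails, South fresh-gas outlet malfunctions, Vaporizer malfunctions}; {#2 pipeline inlet degraded, #3 flowmeter failed, C pressure regulator is down, Forward O2 cylinder fails, Secondary supply hose is down, Vaporizer malfunctions}; {#3 flowmeter failed, C pressure regulator is down, Forward O2 cylinder fails, Outboard CO2 absorber faulted, Vaporizer malfunctions}; {#2 check valve degraded, #3 flowmeter failed, C pressure regulator is down, Forward O2 cylinder fails, Vaporizer malfunctions}.

4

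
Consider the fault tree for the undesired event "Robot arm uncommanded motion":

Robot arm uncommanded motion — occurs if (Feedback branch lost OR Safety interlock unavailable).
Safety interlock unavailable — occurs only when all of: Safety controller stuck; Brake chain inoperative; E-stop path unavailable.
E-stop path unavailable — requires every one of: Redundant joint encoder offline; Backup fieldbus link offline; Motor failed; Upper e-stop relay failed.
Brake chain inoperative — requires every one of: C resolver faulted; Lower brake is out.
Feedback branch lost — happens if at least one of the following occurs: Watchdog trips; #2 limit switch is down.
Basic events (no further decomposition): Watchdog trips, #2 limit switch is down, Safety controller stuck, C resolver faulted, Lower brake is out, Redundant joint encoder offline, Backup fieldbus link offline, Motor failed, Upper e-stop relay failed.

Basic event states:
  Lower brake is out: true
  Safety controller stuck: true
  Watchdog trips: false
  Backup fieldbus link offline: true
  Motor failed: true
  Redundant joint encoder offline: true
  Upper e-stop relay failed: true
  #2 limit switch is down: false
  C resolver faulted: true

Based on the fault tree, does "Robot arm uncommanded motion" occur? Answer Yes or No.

Yes

Feedback branch lost [OR]: Watchdog trips=not, #2 limit switch is down=not → no input occurs → does not occur.
Brake chain inoperative [AND]: C resolver faulted=occurs, Lower brake is out=occurs → all inputs occur → occurs.
E-stop path unavailable [AND]: Redundant joint encoder offline=occurs, Backup fieldbus link offline=occurs, Motor failed=occurs, Upper e-stop relay failed=occurs → all inputs occur → occurs.
Safety interlock unavailable [AND]: Safety controller stuck=occurs, Brake chain inoperative=occurs, E-stop path unavailable=occurs → all inputs occur → occurs.
Robot arm uncommanded motion [OR]: Feedback branch lost=not, Safety interlock unavailable=occurs → at least one input occurs → occurs.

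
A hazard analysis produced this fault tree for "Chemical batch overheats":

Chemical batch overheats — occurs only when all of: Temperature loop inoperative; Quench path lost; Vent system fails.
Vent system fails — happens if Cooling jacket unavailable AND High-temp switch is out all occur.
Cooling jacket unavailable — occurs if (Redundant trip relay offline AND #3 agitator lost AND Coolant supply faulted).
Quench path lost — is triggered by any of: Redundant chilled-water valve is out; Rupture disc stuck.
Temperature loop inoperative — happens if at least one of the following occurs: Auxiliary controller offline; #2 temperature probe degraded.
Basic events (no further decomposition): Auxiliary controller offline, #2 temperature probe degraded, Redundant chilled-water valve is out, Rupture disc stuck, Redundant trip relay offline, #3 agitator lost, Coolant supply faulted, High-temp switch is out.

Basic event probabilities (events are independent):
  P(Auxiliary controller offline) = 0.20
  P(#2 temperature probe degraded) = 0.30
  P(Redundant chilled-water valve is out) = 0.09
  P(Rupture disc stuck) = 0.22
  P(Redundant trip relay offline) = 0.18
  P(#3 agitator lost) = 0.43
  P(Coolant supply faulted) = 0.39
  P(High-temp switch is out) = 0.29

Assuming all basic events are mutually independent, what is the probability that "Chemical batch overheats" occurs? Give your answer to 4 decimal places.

0.0011

P(Temperature loop inoperative) [OR] = 1 − (1−0.20) × (1−0.30) = 0.440000
P(Quench path lost) [OR] = 1 − (1−0.09) × (1−0.22) = 0.290200
P(Cooling jacket unavailable) [AND] = 0.18 × 0.43 × 0.39 = 0.030186
P(Vent system fails) [AND] = 0.030186 × 0.29 = 0.008754
P(Chemical batch overheats) [AND] = 0.440000 × 0.290200 × 0.008754 = 0.001118
Rounded to 4 decimal places: P(Chemical batch overheats) ≈ 0.0011.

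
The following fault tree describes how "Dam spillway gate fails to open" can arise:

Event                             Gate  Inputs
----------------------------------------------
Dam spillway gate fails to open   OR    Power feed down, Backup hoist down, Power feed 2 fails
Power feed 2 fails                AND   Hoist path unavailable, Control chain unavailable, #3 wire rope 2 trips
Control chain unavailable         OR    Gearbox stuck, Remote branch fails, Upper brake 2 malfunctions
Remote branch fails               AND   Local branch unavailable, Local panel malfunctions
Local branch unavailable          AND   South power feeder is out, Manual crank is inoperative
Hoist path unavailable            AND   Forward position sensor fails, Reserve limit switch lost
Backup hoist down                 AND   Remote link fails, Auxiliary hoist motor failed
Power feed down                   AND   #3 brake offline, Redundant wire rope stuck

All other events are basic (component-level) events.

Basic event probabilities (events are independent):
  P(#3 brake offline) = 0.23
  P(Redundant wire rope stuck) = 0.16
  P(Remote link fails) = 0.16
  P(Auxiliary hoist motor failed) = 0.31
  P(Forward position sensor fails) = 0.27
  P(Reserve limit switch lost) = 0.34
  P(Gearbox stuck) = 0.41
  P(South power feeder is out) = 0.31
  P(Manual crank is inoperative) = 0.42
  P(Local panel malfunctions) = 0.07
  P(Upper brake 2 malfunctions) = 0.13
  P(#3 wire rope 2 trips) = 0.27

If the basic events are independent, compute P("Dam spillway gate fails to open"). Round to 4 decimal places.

0.0957

P(Power feed down) [AND] = 0.23 × 0.16 = 0.036800
P(Backup hoist down) [AND] = 0.16 × 0.31 = 0.049600
P(Hoist path unavailable) [AND] = 0.27 × 0.34 = 0.091800
P(Local branch unavailable) [AND] = 0.31 × 0.42 = 0.130200
P(Remote branch fails) [AND] = 0.130200 × 0.07 = 0.009114
P(Control chain unavailable) [OR] = 1 − (1−0.41) × (1−0.009114) × (1−0.13) = 0.491378
P(Power feed 2 fails) [AND] = 0.091800 × 0.491378 × 0.27 = 0.012179
P(Dam spillway gate fails to open) [OR] = 1 − (1−0.036800) × (1−0.049600) × (1−0.012179) = 0.095724
Rounded to 4 decimal places: P(Dam spillway gate fails to open) ≈ 0.0957.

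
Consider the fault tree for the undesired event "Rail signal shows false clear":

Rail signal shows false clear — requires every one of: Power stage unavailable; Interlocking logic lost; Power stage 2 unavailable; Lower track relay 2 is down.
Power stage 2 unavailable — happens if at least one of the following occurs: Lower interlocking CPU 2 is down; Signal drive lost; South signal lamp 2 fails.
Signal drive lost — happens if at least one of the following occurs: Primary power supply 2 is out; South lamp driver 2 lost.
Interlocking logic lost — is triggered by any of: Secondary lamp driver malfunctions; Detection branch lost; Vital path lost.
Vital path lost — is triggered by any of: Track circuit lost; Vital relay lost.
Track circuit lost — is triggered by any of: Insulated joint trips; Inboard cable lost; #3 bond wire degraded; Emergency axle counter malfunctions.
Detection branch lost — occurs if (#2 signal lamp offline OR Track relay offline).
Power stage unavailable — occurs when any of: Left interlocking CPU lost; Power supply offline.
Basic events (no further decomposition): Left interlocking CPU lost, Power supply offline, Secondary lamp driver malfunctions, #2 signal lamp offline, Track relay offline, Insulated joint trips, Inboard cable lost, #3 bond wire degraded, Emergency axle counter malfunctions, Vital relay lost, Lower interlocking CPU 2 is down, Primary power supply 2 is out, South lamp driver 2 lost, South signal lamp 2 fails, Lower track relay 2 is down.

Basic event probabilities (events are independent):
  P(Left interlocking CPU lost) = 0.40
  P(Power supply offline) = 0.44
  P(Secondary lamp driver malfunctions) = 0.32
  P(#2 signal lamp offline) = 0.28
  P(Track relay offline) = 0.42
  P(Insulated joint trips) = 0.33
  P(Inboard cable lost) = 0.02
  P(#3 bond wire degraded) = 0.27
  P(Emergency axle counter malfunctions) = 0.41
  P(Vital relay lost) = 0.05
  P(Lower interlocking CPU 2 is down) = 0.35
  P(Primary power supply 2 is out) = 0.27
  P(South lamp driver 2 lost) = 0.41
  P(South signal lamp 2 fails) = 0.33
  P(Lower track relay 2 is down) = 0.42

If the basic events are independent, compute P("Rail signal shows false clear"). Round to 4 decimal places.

P(Power stage unavailable) [OR] = 1 − (1−0.40) × (1−0.44) = 0.664000
P(Detection branch lost) [OR] = 1 − (1−0.28) × (1−0.42) = 0.582400
P(Track circuit lost) [OR] = 1 − (1−0.33) × (1−0.02) × (1−0.27) × (1−0.41) = 0.717202
P(Vital path lost) [OR] = 1 − (1−0.717202) × (1−0.05) = 0.731342
P(Interlocking logic lost) [OR] = 1 − (1−0.32) × (1−0.582400) × (1−0.731342) = 0.923710
P(Signal drive lost) [OR] = 1 − (1−0.27) × (1−0.41) = 0.569300
P(Power stage 2 unavailable) [OR] = 1 − (1−0.35) × (1−0.569300) × (1−0.33) = 0.812430
P(Rail signal shows false clear) [AND] = 0.664000 × 0.923710 × 0.812430 × 0.42 = 0.209285
Rounded to 4 decimal places: P(Rail signal shows false clear) ≈ 0.2093.

0.2093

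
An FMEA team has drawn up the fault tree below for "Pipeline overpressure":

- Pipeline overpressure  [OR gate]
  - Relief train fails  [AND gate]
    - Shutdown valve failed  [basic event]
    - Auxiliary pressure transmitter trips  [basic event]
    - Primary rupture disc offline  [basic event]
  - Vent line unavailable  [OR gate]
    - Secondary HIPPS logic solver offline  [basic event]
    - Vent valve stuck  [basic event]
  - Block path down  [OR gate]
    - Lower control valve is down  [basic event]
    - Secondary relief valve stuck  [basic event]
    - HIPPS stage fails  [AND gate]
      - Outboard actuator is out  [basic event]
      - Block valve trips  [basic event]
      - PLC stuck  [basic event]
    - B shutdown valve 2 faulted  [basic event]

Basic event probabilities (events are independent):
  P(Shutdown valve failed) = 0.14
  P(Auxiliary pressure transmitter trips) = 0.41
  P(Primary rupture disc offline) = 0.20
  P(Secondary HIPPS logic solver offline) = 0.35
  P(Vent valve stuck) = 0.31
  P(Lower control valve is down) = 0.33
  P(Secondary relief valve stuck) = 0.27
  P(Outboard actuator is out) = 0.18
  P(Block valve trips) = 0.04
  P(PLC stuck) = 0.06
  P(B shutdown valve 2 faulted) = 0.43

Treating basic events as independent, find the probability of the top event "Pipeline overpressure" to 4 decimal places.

0.8765

P(Relief train fails) [AND] = 0.14 × 0.41 × 0.20 = 0.011480
P(Vent line unavailable) [OR] = 1 − (1−0.35) × (1−0.31) = 0.551500
P(HIPPS stage fails) [AND] = 0.18 × 0.04 × 0.06 = 0.000432
P(Block path down) [OR] = 1 − (1−0.33) × (1−0.27) × (1−0.000432) × (1−0.43) = 0.721333
P(Pipeline overpressure) [OR] = 1 − (1−0.011480) × (1−0.551500) × (1−0.721333) = 0.876453
Rounded to 4 decimal places: P(Pipeline overpressure) ≈ 0.8765.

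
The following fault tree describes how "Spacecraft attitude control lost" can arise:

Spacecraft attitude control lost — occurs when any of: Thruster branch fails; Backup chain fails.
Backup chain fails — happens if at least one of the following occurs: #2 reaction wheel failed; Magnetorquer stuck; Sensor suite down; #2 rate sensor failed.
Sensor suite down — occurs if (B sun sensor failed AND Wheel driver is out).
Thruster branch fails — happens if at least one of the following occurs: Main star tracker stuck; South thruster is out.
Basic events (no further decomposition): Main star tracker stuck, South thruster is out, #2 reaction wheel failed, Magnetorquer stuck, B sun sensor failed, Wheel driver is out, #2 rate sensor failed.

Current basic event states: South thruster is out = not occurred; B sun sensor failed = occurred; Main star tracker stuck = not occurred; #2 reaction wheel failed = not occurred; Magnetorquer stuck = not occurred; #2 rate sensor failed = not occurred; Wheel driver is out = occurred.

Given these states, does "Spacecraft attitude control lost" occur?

Thruster branch fails [OR]: Main star tracker stuck=not, South thruster is out=not → no input occurs → does not occur.
Sensor suite down [AND]: B sun sensor failed=occurs, Wheel driver is out=occurs → all inputs occur → occurs.
Backup chain fails [OR]: #2 reaction wheel failed=not, Magnetorquer stuck=not, Sensor suite down=occurs, #2 rate sensor failed=not → at least one input occurs → occurs.
Spacecraft attitude control lost [OR]: Thruster branch fails=not, Backup chain fails=occurs → at least one input occurs → occurs.

Yes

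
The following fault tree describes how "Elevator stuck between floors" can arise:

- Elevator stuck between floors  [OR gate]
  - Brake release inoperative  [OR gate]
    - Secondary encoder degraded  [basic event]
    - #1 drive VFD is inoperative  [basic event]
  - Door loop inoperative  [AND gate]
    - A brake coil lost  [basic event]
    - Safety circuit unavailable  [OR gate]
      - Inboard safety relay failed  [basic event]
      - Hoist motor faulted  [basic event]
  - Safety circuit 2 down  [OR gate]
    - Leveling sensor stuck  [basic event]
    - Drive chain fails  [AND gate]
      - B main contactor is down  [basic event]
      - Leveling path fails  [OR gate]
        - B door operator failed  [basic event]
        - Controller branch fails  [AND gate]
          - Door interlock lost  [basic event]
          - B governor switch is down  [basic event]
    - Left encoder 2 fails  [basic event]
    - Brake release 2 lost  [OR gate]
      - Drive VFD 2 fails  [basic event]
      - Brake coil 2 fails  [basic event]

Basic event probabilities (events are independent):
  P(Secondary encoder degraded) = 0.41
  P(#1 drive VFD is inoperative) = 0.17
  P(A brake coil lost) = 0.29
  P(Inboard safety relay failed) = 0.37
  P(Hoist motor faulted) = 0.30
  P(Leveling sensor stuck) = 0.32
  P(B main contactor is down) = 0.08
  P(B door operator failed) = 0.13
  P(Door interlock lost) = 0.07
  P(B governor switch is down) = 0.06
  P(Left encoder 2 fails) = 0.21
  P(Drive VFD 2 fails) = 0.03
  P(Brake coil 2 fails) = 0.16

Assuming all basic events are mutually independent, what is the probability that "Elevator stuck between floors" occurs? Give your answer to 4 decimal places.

P(Brake release inoperative) [OR] = 1 − (1−0.41) × (1−0.17) = 0.510300
P(Safety circuit unavailable) [OR] = 1 − (1−0.37) × (1−0.30) = 0.559000
P(Door loop inoperative) [AND] = 0.29 × 0.559000 = 0.162110
P(Controller branch fails) [AND] = 0.07 × 0.06 = 0.004200
P(Leveling path fails) [OR] = 1 − (1−0.13) × (1−0.004200) = 0.133654
P(Drive chain fails) [AND] = 0.08 × 0.133654 = 0.010692
P(Brake release 2 lost) [OR] = 1 − (1−0.03) × (1−0.16) = 0.185200
P(Safety circuit 2 down) [OR] = 1 − (1−0.32) × (1−0.010692) × (1−0.21) × (1−0.185200) = 0.566969
P(Elevator stuck between floors) [OR] = 1 − (1−0.510300) × (1−0.162110) × (1−0.566969) = 0.822321
Rounded to 4 decimal places: P(Elevator stuck between floors) ≈ 0.8223.

0.8223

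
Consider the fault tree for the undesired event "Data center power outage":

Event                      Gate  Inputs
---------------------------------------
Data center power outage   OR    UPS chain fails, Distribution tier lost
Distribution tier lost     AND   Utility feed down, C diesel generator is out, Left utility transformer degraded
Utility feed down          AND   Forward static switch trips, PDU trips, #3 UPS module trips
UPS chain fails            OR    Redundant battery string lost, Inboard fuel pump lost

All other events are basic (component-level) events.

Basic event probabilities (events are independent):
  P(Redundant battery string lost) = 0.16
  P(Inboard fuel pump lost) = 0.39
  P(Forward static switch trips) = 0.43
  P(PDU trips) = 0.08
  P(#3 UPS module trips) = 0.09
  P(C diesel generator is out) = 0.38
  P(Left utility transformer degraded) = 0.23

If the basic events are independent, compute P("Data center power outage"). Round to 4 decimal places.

P(UPS chain fails) [OR] = 1 − (1−0.16) × (1−0.39) = 0.487600
P(Utility feed down) [AND] = 0.43 × 0.08 × 0.09 = 0.003096
P(Distribution tier lost) [AND] = 0.003096 × 0.38 × 0.23 = 0.000271
P(Data center power outage) [OR] = 1 − (1−0.487600) × (1−0.000271) = 0.487739
Rounded to 4 decimal places: P(Data center power outage) ≈ 0.4877.

0.4877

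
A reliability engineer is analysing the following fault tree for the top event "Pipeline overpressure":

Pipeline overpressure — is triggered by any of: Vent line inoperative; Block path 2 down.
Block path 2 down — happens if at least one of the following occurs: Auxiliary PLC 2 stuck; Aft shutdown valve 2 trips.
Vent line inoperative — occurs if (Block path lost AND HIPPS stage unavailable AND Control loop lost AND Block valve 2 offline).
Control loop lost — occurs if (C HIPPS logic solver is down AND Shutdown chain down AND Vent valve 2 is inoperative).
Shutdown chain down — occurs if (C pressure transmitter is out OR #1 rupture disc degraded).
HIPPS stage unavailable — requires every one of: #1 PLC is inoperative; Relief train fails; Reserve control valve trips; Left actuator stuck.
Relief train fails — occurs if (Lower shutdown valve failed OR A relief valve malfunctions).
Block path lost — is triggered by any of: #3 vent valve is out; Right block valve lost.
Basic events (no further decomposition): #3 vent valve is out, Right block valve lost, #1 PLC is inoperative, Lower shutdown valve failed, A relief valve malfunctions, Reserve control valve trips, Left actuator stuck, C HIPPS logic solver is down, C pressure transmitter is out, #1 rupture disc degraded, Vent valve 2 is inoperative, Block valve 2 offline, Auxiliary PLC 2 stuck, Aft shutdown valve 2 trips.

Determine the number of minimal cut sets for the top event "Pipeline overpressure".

10

Block path lost [OR]: union of children's cut sets → 2 cut set(s).
Relief train fails [OR]: union of children's cut sets → 2 cut set(s).
HIPPS stage unavailable [AND]: one cut set from each child combined → 1 × 2 × 1 × 1 = 2 cut set(s).
Shutdown chain down [OR]: union of children's cut sets → 2 cut set(s).
Control loop lost [AND]: one cut set from each child combined → 1 × 2 × 1 = 2 cut set(s).
Vent line inoperative [AND]: one cut set from each child combined → 2 × 2 × 2 × 1 = 8 cut set(s).
Block path 2 down [OR]: union of children's cut sets → 2 cut set(s).
Pipeline overpressure [OR]: union of children's cut sets → 10 cut set(s).
Minimal cut sets: {#1 PLC is inoperative, #3 vent valve is out, Block valve 2 offline, C HIPPS logic solver is down, C pressure transmitter is out, Left actuator stuck, Lower shutdown valve failed, Reserve control valve trips, Vent valve 2 is inoperative}; {#1 PLC is inoperative, #1 rupture disc degraded, #3 vent valve is out, Block valve 2 offline, C HIPPS logic solver is down, Left actuator stuck, Lower shutdown valve failed, Reserve control valve trips, Vent valve 2 is inoperative}; {#1 PLC is inoperative, #3 vent valve is out, A relief valve malfunctions, Block valve 2 offline, C HIPPS logic solver is down, C pressure transmitter is out, Left actuator stuck, Reserve control valve trips, Vent valve 2 is inoperative}; {#1 PLC is inoperative, #1 rupture disc degraded, #3 vent valve is out, A relief valve malfunctions, Block valve 2 offline, C HIPPS logic solver is down, Left actuator stuck, Reserve control valve trips, Vent valve 2 is inoperative}; {#1 PLC is inoperative, Block valve 2 offline, C HIPPS logic solver is down, C pressure transmitter is out, Left actuator stuck, Lower shutdown valve failed, Reserve control valve trips, Right block valve lost, Vent valve 2 is inoperative}; {#1 PLC is inoperative, #1 rupture disc degraded, Block valve 2 offline, C HIPPS logic solver is down, Left actuator stuck, Lower shutdown valve failed, Reserve control valve trips, Right block valve lost, Vent valve 2 is inoperative}; {#1 PLC is inoperative, A relief valve malfunctions, Block valve 2 offline, C HIPPS logic solver is down, C pressure transmitter is out, Left actuator stuck, Reserve control valve trips, Right block valve lost, Vent valve 2 is inoperative}; {#1 PLC is inoperative, #1 rupture disc degraded, A relief valve malfunctions, Block valve 2 offline, C HIPPS logic solver is down, Left actuator stuck, Reserve control valve trips, Right block valve lost, Vent valve 2 is inoperative}; {Auxiliary PLC 2 stuck}; {Aft shutdown valve 2 trips}.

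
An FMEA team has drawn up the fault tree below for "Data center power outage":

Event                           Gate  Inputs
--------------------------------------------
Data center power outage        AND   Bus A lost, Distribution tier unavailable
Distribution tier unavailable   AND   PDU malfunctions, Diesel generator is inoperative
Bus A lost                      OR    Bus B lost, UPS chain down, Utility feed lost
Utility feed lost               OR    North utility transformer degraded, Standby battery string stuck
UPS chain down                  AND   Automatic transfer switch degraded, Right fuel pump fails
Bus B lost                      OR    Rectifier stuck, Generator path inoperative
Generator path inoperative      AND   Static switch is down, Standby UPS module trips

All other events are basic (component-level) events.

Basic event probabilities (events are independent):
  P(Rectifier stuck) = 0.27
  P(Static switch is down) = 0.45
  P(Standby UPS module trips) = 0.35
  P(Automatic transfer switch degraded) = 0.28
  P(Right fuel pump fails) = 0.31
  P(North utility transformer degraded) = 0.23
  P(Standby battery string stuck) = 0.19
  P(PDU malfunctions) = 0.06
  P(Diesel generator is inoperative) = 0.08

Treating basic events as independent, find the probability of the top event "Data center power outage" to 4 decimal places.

P(Generator path inoperative) [AND] = 0.45 × 0.35 = 0.157500
P(Bus B lost) [OR] = 1 − (1−0.27) × (1−0.157500) = 0.384975
P(UPS chain down) [AND] = 0.28 × 0.31 = 0.086800
P(Utility feed lost) [OR] = 1 − (1−0.23) × (1−0.19) = 0.376300
P(Bus A lost) [OR] = 1 − (1−0.384975) × (1−0.086800) × (1−0.376300) = 0.649705
P(Distribution tier unavailable) [AND] = 0.06 × 0.08 = 0.004800
P(Data center power outage) [AND] = 0.649705 × 0.004800 = 0.003119
Rounded to 4 decimal places: P(Data center power outage) ≈ 0.0031.

0.0031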